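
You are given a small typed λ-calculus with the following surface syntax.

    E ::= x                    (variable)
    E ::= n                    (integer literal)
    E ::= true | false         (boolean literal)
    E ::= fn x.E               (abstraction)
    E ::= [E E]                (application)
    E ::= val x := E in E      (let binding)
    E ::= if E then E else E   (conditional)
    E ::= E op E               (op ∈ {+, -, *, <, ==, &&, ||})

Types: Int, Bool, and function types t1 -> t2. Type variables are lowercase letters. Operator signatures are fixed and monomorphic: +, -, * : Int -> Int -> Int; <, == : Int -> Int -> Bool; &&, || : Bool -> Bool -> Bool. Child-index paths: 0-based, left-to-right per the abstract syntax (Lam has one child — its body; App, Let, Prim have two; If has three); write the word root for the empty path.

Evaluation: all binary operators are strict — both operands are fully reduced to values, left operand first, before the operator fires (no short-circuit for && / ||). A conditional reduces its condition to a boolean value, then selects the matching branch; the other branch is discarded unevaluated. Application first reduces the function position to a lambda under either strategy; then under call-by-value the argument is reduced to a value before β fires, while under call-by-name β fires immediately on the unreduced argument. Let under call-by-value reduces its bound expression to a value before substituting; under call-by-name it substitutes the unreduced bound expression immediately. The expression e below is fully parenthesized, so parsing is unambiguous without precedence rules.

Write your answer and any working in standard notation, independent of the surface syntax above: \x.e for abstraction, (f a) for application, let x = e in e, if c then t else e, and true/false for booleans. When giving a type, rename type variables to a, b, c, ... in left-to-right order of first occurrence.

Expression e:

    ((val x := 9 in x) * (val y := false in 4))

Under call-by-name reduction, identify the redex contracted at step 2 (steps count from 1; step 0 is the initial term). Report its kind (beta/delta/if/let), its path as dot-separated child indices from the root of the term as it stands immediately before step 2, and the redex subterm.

Trace:
step 0: ((let x = 9 in x) * (let y = false in 4))
step 1: [let@0] (9 * (let y = false in 4))
step 2: [let@1] (9 * 4)

Answer: let at 1 : (let y = false in 4)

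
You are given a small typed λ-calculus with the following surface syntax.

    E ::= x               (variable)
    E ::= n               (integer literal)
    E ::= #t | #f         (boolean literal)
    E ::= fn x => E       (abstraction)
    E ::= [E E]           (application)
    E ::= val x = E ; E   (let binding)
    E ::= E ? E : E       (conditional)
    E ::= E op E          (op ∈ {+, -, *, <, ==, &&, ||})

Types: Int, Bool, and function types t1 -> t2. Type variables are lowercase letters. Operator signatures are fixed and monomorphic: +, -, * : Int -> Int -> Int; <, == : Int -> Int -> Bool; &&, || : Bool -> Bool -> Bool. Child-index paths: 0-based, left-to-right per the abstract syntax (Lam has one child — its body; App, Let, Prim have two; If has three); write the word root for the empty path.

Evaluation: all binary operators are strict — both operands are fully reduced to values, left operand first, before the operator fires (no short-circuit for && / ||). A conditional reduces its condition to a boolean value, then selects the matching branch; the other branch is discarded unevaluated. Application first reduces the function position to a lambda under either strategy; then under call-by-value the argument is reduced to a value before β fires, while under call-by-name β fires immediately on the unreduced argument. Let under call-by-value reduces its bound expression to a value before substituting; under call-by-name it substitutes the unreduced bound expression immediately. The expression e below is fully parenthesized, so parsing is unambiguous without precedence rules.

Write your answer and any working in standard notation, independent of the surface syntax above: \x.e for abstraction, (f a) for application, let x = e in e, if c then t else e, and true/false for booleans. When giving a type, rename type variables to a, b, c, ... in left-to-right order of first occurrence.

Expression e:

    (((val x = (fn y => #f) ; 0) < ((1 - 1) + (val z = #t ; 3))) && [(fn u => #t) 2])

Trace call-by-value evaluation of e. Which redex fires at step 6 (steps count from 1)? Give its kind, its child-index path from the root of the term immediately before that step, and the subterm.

Answer: beta at 1 : ((\u.true) 2)

Derivation:
step 0: (((let x = (\y.false) in 0) < ((1 - 1) + (let z = true in 3))) && ((\u.true) 2))
step 1: [let@0.0] ((0 < ((1 - 1) + (let z = true in 3))) && ((\u.true) 2))
step 2: [delta@0.1.0] ((0 < (0 + (let z = true in 3))) && ((\u.true) 2))
step 3: [let@0.1.1] ((0 < (0 + 3)) && ((\u.true) 2))
step 4: [delta@0.1] ((0 < 3) && ((\u.true) 2))
step 5: [delta@0] (true && ((\u.true) 2))
step 6: [beta@1] (true && true)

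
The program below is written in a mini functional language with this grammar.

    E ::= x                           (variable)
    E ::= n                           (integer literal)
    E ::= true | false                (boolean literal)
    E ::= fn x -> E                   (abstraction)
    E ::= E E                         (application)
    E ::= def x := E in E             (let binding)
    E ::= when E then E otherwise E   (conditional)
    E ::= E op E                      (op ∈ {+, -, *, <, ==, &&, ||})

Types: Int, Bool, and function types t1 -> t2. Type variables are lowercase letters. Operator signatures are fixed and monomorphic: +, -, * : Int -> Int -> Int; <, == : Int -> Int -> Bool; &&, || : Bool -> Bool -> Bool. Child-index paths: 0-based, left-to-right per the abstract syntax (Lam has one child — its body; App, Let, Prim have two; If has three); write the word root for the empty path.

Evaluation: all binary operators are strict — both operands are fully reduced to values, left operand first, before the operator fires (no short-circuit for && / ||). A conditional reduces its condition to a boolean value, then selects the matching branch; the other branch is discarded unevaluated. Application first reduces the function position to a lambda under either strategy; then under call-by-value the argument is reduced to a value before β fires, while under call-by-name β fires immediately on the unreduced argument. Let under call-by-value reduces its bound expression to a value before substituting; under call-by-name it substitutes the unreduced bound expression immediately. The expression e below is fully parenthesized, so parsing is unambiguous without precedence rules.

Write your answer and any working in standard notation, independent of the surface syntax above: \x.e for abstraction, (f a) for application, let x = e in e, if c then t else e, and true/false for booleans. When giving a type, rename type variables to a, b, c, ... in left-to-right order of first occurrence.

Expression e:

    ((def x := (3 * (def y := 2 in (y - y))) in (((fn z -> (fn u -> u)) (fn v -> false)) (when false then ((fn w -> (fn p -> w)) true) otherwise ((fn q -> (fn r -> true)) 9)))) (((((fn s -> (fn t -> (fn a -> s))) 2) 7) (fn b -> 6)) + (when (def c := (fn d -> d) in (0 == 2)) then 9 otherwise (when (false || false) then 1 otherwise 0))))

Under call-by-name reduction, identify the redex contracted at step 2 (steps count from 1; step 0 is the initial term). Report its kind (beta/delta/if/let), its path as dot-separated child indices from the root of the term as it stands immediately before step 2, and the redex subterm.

Answer: beta at 0.0 : ((\z.(\u.u)) (\v.false))

Working:
step 0: ((let x = (3 * (let y = 2 in (y - y))) in (((\z.(\u.u)) (\v.false)) (if false then ((\w.(\p.w)) true) else ((\q.(\r.true)) 9)))) (((((\s.(\t.(\a.s))) 2) 7) (\b.6)) + (if (let c = (\d.d) in (0 == 2)) then 9 else (if (false || false) then 1 else 0))))
step 1: [let@0] ((((\z.(\u.u)) (\v.false)) (if false then ((\w.(\p.w)) true) else ((\q.(\r.true)) 9))) (((((\s.(\t.(\a.s))) 2) 7) (\b.6)) + (if (let c = (\d.d) in (0 == 2)) then 9 else (if (false || false) then 1 else 0))))
step 2: [beta@0.0] (((\u.u) (if false then ((\w.(\p.w)) true) else ((\q.(\r.true)) 9))) (((((\s.(\t.(\a.s))) 2) 7) (\b.6)) + (if (let c = (\d.d) in (0 == 2)) then 9 else (if (false || false) then 1 else 0))))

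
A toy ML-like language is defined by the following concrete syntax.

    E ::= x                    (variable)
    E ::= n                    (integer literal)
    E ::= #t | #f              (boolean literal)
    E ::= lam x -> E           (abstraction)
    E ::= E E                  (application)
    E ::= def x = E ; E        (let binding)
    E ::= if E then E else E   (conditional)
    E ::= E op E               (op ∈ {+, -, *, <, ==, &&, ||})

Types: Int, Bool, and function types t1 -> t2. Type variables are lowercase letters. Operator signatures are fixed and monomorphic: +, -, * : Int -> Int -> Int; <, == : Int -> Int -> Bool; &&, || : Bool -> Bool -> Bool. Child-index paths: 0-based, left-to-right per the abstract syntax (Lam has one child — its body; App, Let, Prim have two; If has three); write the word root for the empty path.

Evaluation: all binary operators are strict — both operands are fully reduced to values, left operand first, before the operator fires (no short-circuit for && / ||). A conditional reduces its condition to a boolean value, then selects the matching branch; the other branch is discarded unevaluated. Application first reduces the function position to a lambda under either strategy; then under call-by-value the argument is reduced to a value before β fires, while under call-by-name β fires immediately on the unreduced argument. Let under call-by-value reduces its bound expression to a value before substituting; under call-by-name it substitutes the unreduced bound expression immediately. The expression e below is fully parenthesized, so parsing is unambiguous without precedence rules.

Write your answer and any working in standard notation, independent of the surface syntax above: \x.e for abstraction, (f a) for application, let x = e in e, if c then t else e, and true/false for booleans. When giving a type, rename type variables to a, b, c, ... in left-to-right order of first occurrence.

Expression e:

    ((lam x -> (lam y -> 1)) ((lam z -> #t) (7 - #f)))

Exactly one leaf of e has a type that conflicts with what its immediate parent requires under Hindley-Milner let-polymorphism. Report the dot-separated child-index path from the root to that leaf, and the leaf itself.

Working:
\y._ : b -> Int
\x._ : a -> b -> Int
\z._ : c -> Bool
  unify Int ~ Int
  unify Bool ~ Int
  FAIL: mismatch Bool ~ Int

Answer: 1.1.1 : false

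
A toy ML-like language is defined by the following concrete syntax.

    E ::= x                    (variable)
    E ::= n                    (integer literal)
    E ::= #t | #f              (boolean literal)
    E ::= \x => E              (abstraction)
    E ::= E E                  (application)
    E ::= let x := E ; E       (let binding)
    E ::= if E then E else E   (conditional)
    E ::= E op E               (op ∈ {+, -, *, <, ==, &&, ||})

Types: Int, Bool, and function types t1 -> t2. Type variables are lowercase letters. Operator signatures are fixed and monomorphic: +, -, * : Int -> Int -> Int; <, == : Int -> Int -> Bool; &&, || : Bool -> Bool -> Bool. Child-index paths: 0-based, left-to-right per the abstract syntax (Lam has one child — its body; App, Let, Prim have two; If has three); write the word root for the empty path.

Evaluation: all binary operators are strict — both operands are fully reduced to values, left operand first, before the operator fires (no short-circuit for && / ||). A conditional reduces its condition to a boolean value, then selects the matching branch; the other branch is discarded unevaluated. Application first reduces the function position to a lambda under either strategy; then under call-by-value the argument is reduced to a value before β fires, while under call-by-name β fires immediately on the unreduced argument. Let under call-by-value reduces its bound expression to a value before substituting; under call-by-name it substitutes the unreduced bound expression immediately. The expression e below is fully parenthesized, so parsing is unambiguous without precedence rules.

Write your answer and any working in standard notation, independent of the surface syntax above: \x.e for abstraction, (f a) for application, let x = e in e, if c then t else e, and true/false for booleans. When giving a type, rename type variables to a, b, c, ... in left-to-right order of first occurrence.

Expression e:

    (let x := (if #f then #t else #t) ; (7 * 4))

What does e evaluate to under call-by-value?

Trace:
step 0: (let x = (if false then true else true) in (7 * 4))
step 1: [if@0] (let x = true in (7 * 4))
step 2: [let@root] (7 * 4)
step 3: [delta@root] 28

Answer: 28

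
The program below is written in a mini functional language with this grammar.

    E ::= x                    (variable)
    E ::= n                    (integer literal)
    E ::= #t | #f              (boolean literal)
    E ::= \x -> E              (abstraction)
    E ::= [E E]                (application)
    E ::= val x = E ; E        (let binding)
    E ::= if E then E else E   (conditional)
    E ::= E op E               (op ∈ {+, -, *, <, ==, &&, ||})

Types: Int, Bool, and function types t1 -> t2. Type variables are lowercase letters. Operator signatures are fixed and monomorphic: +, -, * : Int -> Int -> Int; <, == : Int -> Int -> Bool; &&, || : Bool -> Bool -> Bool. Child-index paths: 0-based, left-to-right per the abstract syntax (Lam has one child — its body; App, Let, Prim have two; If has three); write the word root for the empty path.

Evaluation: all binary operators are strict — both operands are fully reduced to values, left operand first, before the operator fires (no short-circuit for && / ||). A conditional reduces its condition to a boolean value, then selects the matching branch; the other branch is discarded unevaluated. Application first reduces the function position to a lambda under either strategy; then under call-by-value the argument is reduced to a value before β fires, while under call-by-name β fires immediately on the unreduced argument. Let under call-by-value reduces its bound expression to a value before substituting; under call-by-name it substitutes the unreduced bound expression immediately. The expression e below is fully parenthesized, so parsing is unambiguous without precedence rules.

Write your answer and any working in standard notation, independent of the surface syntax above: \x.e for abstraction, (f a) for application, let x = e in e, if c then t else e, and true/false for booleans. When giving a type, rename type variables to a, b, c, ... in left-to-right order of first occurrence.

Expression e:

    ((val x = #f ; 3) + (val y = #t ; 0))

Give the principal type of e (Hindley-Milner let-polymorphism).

Answer: Int

Derivation:
let x : Bool
  unify Int ~ Int
let y : Bool
  unify Int ~ Int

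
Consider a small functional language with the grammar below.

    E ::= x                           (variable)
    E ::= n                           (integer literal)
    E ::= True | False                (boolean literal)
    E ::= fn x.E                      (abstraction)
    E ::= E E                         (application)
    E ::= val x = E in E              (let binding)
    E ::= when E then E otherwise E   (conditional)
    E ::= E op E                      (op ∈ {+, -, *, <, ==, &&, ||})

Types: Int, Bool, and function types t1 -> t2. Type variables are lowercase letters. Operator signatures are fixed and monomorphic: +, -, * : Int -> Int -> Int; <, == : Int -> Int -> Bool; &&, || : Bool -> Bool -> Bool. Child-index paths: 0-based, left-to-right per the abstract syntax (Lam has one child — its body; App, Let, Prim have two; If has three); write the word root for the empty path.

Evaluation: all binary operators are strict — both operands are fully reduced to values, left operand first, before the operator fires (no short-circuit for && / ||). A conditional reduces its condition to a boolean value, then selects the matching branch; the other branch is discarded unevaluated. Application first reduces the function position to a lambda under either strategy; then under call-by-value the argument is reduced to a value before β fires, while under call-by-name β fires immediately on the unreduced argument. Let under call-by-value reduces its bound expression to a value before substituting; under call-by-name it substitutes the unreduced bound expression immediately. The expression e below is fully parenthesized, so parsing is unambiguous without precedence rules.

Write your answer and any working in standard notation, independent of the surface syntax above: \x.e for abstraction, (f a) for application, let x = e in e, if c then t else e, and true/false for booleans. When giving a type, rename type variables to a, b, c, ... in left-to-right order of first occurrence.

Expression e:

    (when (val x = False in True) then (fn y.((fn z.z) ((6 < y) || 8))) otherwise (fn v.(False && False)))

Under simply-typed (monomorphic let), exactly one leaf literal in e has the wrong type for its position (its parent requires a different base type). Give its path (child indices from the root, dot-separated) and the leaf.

Trace:
let x : Bool
  unify Bool ~ Bool
z : b
\z._ : b -> b
  unify Int ~ Int
y : a
  unify a ~ Int
  unify Bool ~ Bool
  unify Int ~ Bool
  FAIL: mismatch Int ~ Bool

Answer: 1.0.1.1 : 8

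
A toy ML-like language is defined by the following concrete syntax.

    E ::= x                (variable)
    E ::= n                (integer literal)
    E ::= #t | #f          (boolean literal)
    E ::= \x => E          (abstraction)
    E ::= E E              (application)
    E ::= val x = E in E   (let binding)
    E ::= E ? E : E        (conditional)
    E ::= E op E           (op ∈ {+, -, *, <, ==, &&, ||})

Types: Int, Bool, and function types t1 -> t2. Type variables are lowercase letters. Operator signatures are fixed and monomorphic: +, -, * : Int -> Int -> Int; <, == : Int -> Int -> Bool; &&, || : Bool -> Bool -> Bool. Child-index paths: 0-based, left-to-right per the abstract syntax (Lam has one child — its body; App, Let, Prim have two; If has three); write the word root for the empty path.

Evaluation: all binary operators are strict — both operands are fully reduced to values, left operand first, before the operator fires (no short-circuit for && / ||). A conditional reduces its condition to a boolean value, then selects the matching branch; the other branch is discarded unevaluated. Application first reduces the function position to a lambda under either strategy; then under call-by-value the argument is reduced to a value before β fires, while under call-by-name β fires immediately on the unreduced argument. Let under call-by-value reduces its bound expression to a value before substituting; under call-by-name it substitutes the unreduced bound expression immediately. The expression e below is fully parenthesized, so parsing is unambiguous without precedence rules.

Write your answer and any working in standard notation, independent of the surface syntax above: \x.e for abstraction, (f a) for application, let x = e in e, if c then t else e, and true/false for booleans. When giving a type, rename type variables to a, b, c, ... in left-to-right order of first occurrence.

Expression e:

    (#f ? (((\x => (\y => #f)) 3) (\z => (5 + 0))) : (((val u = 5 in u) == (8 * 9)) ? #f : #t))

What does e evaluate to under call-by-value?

Answer: true

Trace:
step 0: (if false then (((\x.(\y.false)) 3) (\z.(5 + 0))) else (if ((let u = 5 in u) == (8 * 9)) then false else true))
step 1: [if@root] (if ((let u = 5 in u) == (8 * 9)) then false else true)
step 2: [let@0.0] (if (5 == (8 * 9)) then false else true)
step 3: [delta@0.1] (if (5 == 72) then false else true)
step 4: [delta@0] (if false then false else true)
step 5: [if@root] true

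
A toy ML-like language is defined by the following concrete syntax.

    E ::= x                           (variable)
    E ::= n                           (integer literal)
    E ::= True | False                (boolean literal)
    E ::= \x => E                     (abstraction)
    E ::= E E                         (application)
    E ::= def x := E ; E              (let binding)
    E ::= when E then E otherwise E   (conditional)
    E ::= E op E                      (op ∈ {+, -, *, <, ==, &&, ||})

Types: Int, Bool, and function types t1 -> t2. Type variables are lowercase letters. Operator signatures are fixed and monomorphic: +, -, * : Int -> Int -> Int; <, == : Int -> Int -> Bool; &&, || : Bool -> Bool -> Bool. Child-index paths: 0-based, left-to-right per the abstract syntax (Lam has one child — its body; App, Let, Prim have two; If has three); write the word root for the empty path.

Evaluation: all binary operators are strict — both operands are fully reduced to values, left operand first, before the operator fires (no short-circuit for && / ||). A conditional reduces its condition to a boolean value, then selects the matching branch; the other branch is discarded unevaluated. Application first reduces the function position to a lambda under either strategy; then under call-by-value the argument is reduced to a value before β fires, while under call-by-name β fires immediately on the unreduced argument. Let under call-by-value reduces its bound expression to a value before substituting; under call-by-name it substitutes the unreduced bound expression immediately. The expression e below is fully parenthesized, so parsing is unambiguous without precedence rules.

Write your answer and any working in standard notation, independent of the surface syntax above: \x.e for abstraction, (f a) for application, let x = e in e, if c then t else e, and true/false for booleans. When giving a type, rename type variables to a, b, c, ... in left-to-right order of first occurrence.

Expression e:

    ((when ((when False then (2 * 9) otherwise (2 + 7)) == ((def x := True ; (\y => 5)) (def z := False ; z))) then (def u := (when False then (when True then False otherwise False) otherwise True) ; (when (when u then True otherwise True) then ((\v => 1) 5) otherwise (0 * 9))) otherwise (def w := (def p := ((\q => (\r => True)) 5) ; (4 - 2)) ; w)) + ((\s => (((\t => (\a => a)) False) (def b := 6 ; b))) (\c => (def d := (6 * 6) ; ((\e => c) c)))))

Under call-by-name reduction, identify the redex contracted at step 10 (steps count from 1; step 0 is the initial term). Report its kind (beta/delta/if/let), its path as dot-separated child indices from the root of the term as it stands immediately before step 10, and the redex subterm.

Answer: beta at 1 : ((\s.(((\t.(\a.a)) false) (let b = 6 in b))) (\c.(let d = (6 * 6) in ((\e.c) c))))

Derivation:
step 0: ((if ((if false then (2 * 9) else (2 + 7)) == ((let x = true in (\y.5)) (let z = false in z))) then (let u = (if false then (if true then false else false) else true) in (if (if u then true else true) then ((\v.1) 5) else (0 * 9))) else (let w = (let p = ((\q.(\r.true)) 5) in (4 - 2)) in w)) + ((\s.(((\t.(\a.a)) false) (let b = 6 in b))) (\c.(let d = (6 * 6) in ((\e.c) c)))))
step 1: [if@0.0.0] ((if ((2 + 7) == ((let x = true in (\y.5)) (let z = false in z))) then (let u = (if false then (if true then false else false) else true) in (if (if u then true else true) then ((\v.1) 5) else (0 * 9))) else (let w = (let p = ((\q.(\r.true)) 5) in (4 - 2)) in w)) + ((\s.(((\t.(\a.a)) false) (let b = 6 in b))) (\c.(let d = (6 * 6) in ((\e.c) c)))))
step 2: [delta@0.0.0] ((if (9 == ((let x = true in (\y.5)) (let z = false in z))) then (let u = (if false then (if true then false else false) else true) in (if (if u then true else true) then ((\v.1) 5) else (0 * 9))) else (let w = (let p = ((\q.(\r.true)) 5) in (4 - 2)) in w)) + ((\s.(((\t.(\a.a)) false) (let b = 6 in b))) (\c.(let d = (6 * 6) in ((\e.c) c)))))
step 3: [let@0.0.1.0] ((if (9 == ((\y.5) (let z = false in z))) then (let u = (if false then (if true then false else false) else true) in (if (if u then true else true) then ((\v.1) 5) else (0 * 9))) else (let w = (let p = ((\q.(\r.true)) 5) in (4 - 2)) in w)) + ((\s.(((\t.(\a.a)) false) (let b = 6 in b))) (\c.(let d = (6 * 6) in ((\e.c) c)))))
step 4: [beta@0.0.1] ((if (9 == 5) then (let u = (if false then (if true then false else false) else true) in (if (if u then true else true) then ((\v.1) 5) else (0 * 9))) else (let w = (let p = ((\q.(\r.true)) 5) in (4 - 2)) in w)) + ((\s.(((\t.(\a.a)) false) (let b = 6 in b))) (\c.(let d = (6 * 6) in ((\e.c) c)))))
step 5: [delta@0.0] ((if false then (let u = (if false then (if true then false else false) else true) in (if (if u then true else true) then ((\v.1) 5) else (0 * 9))) else (let w = (let p = ((\q.(\r.true)) 5) in (4 - 2)) in w)) + ((\s.(((\t.(\a.a)) false) (let b = 6 in b))) (\c.(let d = (6 * 6) in ((\e.c) c)))))
step 6: [if@0] ((let w = (let p = ((\q.(\r.true)) 5) in (4 - 2)) in w) + ((\s.(((\t.(\a.a)) false) (let b = 6 in b))) (\c.(let d = (6 * 6) in ((\e.c) c)))))
step 7: [let@0] ((let p = ((\q.(\r.true)) 5) in (4 - 2)) + ((\s.(((\t.(\a.a)) false) (let b = 6 in b))) (\c.(let d = (6 * 6) in ((\e.c) c)))))
step 8: [let@0] ((4 - 2) + ((\s.(((\t.(\a.a)) false) (let b = 6 in b))) (\c.(let d = (6 * 6) in ((\e.c) c)))))
step 9: [delta@0] (2 + ((\s.(((\t.(\a.a)) false) (let b = 6 in b))) (\c.(let d = (6 * 6) in ((\e.c) c)))))
step 10: [beta@1] (2 + (((\t.(\a.a)) false) (let b = 6 in b)))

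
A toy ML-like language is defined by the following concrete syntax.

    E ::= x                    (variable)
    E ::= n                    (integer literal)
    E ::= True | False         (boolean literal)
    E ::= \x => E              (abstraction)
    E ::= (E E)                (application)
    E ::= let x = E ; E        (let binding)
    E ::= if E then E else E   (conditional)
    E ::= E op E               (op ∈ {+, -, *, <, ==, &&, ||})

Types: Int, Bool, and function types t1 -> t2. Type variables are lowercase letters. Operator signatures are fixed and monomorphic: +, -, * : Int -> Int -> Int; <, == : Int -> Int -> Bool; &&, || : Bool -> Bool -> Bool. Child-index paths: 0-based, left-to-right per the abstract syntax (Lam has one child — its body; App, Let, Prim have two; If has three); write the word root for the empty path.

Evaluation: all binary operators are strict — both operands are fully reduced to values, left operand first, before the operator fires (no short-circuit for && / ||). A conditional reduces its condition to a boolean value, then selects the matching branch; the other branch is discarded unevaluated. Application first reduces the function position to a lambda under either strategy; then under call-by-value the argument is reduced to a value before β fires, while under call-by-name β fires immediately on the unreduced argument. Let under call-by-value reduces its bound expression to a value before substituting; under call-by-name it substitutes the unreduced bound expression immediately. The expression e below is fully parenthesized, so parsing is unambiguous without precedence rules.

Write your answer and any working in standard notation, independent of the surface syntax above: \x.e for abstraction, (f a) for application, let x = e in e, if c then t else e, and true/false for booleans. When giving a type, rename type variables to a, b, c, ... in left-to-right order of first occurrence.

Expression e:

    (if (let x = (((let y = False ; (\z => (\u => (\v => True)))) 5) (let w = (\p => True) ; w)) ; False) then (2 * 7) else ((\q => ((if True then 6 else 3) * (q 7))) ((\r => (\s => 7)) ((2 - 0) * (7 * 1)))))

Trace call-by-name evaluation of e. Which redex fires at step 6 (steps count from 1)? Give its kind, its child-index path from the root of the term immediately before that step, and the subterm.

Derivation:
step 0: (if (let x = (((let y = false in (\z.(\u.(\v.true)))) 5) (let w = (\p.true) in w)) in false) then (2 * 7) else ((\q.((if true then 6 else 3) * (q 7))) ((\r.(\s.7)) ((2 - 0) * (7 * 1)))))
step 1: [let@0] (if false then (2 * 7) else ((\q.((if true then 6 else 3) * (q 7))) ((\r.(\s.7)) ((2 - 0) * (7 * 1)))))
step 2: [if@root] ((\q.((if true then 6 else 3) * (q 7))) ((\r.(\s.7)) ((2 - 0) * (7 * 1))))
step 3: [beta@root] ((if true then 6 else 3) * (((\r.(\s.7)) ((2 - 0) * (7 * 1))) 7))
step 4: [if@0] (6 * (((\r.(\s.7)) ((2 - 0) * (7 * 1))) 7))
step 5: [beta@1.0] (6 * ((\s.7) 7))
step 6: [beta@1] (6 * 7)

Answer: beta at 1 : ((\s.7) 7)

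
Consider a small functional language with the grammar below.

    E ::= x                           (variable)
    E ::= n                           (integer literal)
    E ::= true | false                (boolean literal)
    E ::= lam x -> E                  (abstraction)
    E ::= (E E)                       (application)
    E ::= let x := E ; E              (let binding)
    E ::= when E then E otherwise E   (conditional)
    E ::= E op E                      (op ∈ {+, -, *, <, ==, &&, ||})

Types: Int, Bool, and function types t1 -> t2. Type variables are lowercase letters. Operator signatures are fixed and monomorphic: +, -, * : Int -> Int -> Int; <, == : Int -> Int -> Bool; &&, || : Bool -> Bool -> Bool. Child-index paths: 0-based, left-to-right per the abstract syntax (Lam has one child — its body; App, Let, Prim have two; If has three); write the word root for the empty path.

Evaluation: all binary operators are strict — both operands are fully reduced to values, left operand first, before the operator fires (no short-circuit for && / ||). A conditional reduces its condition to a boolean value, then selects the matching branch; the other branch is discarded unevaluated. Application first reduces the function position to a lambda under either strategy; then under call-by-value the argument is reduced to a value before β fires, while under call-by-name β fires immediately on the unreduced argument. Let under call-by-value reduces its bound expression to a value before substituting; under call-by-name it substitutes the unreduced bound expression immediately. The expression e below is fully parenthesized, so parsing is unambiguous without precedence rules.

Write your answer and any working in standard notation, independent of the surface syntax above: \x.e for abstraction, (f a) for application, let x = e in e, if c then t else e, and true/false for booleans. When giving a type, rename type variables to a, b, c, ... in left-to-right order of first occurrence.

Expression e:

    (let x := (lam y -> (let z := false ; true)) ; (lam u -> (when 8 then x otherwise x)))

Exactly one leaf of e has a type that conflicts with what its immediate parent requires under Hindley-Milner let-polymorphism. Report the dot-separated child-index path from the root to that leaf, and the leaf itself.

Trace:
let z : Bool
\y._ : a -> Bool
let x : forall. a -> Bool
  unify Int ~ Bool
  FAIL: mismatch Int ~ Bool

Answer: 1.0.0 : 8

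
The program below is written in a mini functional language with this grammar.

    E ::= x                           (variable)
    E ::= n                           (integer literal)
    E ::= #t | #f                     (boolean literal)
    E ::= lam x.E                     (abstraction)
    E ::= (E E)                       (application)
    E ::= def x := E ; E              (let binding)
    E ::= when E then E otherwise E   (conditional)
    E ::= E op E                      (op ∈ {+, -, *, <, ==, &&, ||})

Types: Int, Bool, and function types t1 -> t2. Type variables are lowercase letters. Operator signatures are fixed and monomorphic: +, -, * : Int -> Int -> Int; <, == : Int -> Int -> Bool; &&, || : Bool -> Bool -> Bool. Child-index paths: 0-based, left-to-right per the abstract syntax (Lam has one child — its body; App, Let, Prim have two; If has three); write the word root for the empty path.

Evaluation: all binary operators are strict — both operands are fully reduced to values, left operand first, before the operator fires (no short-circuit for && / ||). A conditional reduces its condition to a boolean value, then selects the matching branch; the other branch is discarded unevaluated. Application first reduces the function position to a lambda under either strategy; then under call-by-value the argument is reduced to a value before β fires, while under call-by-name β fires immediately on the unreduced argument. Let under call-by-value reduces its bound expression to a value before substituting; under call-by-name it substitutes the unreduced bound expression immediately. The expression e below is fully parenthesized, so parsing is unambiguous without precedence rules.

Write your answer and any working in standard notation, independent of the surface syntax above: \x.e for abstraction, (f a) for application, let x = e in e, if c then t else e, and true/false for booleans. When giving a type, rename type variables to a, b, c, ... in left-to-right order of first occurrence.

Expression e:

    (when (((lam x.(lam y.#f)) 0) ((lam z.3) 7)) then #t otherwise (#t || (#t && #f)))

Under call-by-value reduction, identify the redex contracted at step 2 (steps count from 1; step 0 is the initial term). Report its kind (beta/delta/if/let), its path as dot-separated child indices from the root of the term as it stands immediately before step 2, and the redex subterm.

Working:
step 0: (if (((\x.(\y.false)) 0) ((\z.3) 7)) then true else (true || (true && false)))
step 1: [beta@0.0] (if ((\y.false) ((\z.3) 7)) then true else (true || (true && false)))
step 2: [beta@0.1] (if ((\y.false) 3) then true else (true || (true && false)))

Answer: beta at 0.1 : ((\z.3) 7)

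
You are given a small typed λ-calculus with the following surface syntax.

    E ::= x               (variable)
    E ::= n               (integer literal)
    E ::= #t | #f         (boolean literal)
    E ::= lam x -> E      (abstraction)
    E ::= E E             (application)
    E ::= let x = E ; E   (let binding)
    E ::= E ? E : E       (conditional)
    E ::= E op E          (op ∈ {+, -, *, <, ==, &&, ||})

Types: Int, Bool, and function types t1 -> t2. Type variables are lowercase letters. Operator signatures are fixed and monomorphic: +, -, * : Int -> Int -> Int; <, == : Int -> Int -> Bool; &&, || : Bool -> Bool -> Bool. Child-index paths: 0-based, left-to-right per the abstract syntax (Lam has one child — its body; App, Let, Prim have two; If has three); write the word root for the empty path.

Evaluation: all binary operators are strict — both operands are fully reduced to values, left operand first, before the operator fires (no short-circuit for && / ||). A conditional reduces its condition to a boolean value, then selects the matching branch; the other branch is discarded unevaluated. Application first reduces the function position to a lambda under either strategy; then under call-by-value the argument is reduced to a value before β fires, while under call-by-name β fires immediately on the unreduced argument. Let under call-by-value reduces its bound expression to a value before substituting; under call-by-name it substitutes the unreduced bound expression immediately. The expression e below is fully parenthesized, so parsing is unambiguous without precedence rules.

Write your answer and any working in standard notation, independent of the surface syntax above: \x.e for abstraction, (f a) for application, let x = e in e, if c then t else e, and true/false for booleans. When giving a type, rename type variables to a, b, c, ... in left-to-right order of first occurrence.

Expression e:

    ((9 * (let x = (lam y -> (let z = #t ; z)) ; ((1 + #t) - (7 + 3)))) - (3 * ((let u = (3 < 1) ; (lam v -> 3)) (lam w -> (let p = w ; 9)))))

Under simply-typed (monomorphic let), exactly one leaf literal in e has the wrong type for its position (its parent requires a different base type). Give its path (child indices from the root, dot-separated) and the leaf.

Trace:
  unify Int ~ Int
let z : Bool
z : Bool
\y._ : a -> Bool
let x : a -> Bool
  unify Int ~ Int
  unify Bool ~ Int
  FAIL: mismatch Bool ~ Int

Answer: 0.1.1.0.1 : true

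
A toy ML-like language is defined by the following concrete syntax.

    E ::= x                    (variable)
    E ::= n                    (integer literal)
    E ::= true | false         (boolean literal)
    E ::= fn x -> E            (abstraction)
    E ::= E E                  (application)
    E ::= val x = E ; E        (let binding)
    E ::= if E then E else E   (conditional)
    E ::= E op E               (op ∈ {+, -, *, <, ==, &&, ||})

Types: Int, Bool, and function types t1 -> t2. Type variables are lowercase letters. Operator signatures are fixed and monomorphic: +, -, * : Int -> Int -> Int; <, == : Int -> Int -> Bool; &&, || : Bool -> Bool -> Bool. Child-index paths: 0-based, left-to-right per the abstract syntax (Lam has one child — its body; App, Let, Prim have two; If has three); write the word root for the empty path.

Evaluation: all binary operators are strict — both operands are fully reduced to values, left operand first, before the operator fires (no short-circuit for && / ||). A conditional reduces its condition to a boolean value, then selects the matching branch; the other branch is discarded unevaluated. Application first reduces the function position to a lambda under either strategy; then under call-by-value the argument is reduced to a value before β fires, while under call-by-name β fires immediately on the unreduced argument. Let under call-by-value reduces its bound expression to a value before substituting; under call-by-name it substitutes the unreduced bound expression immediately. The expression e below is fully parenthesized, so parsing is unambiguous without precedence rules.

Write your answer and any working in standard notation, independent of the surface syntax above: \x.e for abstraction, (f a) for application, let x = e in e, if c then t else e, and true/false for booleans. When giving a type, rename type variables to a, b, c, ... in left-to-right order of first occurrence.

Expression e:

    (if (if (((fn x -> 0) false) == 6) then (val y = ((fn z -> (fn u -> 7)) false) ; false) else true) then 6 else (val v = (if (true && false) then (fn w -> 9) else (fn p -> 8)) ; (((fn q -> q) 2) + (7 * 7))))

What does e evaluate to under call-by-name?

Working:
step 0: (if (if (((\x.0) false) == 6) then (let y = ((\z.(\u.7)) false) in false) else true) then 6 else (let v = (if (true && false) then (\w.9) else (\p.8)) in (((\q.q) 2) + (7 * 7))))
step 1: [beta@0.0.0] (if (if (0 == 6) then (let y = ((\z.(\u.7)) false) in false) else true) then 6 else (let v = (if (true && false) then (\w.9) else (\p.8)) in (((\q.q) 2) + (7 * 7))))
step 2: [delta@0.0] (if (if false then (let y = ((\z.(\u.7)) false) in false) else true) then 6 else (let v = (if (true && false) then (\w.9) else (\p.8)) in (((\q.q) 2) + (7 * 7))))
step 3: [if@0] (if true then 6 else (let v = (if (true && false) then (\w.9) else (\p.8)) in (((\q.q) 2) + (7 * 7))))
step 4: [if@root] 6

Answer: 6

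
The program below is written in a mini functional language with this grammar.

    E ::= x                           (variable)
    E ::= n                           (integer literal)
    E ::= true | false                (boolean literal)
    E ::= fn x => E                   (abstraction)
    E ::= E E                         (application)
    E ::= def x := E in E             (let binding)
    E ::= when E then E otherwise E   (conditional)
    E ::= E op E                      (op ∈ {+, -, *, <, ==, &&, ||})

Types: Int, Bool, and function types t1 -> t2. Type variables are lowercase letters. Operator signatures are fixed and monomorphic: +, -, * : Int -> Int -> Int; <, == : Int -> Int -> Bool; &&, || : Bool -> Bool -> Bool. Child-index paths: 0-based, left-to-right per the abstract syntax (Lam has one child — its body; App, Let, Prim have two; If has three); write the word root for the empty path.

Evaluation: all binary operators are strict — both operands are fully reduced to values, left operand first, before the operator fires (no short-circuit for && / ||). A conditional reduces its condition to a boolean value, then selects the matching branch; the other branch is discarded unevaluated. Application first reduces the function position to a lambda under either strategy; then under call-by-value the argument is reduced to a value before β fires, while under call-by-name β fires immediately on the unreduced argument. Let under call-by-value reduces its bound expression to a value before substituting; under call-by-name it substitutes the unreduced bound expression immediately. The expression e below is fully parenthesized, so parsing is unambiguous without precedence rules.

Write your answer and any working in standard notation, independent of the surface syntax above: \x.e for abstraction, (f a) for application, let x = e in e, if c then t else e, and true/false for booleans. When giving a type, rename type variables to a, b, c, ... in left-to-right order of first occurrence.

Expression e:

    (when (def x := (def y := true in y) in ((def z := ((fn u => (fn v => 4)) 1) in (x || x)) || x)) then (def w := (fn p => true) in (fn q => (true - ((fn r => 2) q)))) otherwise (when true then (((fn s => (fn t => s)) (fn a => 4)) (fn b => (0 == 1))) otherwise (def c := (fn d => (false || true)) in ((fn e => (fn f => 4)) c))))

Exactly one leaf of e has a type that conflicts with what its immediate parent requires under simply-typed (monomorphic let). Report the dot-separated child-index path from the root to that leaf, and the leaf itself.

Trace:
let y : Bool
y : Bool
let x : Bool
\v._ : b -> Int
\u._ : a -> b -> Int
  unify a -> b -> Int ~ Int -> c
  unify a ~ Int
  unify b -> Int ~ c
_ _ : b -> Int
let z : b -> Int
x : Bool
  unify Bool ~ Bool
x : Bool
  unify Bool ~ Bool
  unify Bool ~ Bool
x : Bool
  unify Bool ~ Bool
  unify Bool ~ Bool
\p._ : d -> Bool
let w : d -> Bool
  unify Bool ~ Int
  FAIL: mismatch Bool ~ Int

Answer: 1.1.0.0 : true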